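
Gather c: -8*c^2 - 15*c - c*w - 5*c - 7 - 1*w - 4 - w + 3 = -8*c^2 + c*(-w - 20) - 2*w - 8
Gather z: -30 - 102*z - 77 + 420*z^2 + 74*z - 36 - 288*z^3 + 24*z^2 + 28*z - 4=-288*z^3 + 444*z^2 - 147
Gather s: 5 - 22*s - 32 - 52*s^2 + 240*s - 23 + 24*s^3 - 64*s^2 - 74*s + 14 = 24*s^3 - 116*s^2 + 144*s - 36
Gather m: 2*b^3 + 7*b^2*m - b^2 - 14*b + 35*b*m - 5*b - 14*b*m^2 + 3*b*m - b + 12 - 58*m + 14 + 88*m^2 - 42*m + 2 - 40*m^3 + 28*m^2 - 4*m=2*b^3 - b^2 - 20*b - 40*m^3 + m^2*(116 - 14*b) + m*(7*b^2 + 38*b - 104) + 28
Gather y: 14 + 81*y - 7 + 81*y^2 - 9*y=81*y^2 + 72*y + 7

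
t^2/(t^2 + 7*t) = t/(t + 7)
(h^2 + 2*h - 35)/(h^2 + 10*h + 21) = (h - 5)/(h + 3)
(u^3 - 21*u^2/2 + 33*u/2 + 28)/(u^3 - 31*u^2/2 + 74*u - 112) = (u + 1)/(u - 4)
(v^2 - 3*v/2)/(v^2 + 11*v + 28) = v*(2*v - 3)/(2*(v^2 + 11*v + 28))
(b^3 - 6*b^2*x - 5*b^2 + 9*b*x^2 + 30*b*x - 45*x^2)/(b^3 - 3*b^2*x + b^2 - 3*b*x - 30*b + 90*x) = (b - 3*x)/(b + 6)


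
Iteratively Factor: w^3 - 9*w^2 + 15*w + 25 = (w + 1)*(w^2 - 10*w + 25) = (w - 5)*(w + 1)*(w - 5)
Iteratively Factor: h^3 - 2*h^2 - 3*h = (h + 1)*(h^2 - 3*h) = (h - 3)*(h + 1)*(h)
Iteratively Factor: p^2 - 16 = (p + 4)*(p - 4)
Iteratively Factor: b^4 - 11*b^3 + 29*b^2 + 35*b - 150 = (b - 3)*(b^3 - 8*b^2 + 5*b + 50) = (b - 3)*(b + 2)*(b^2 - 10*b + 25) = (b - 5)*(b - 3)*(b + 2)*(b - 5)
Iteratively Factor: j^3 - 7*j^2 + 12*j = (j)*(j^2 - 7*j + 12) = j*(j - 4)*(j - 3)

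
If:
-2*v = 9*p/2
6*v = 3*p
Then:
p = 0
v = 0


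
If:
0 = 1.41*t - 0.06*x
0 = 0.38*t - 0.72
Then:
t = 1.89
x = 44.53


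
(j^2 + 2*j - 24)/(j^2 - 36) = (j - 4)/(j - 6)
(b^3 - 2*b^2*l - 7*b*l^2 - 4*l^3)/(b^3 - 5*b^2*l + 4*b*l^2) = (b^2 + 2*b*l + l^2)/(b*(b - l))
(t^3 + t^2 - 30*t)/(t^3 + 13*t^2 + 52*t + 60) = t*(t - 5)/(t^2 + 7*t + 10)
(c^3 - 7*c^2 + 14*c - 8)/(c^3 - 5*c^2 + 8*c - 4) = (c - 4)/(c - 2)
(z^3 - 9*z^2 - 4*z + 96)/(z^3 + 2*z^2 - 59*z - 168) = (z - 4)/(z + 7)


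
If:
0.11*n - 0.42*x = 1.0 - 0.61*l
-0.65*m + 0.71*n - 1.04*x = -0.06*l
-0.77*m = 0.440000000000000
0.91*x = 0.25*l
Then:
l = 2.00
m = -0.57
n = 0.11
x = 0.55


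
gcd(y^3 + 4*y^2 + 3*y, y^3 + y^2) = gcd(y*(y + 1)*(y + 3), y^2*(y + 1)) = y^2 + y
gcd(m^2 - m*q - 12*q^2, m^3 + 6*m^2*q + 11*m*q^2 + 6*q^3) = m + 3*q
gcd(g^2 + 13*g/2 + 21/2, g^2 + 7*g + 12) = g + 3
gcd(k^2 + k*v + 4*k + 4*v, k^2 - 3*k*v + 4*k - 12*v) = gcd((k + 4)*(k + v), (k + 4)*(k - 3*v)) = k + 4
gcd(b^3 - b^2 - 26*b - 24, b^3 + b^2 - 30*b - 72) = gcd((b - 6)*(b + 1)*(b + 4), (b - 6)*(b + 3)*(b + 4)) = b^2 - 2*b - 24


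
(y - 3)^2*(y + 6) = y^3 - 27*y + 54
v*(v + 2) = v^2 + 2*v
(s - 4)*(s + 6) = s^2 + 2*s - 24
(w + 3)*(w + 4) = w^2 + 7*w + 12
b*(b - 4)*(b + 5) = b^3 + b^2 - 20*b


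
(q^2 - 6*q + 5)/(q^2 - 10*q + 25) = (q - 1)/(q - 5)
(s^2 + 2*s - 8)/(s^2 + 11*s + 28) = (s - 2)/(s + 7)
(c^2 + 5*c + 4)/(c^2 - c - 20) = (c + 1)/(c - 5)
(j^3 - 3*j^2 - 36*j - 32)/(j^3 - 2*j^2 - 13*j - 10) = (j^2 - 4*j - 32)/(j^2 - 3*j - 10)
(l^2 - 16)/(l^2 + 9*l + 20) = (l - 4)/(l + 5)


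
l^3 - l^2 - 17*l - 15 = (l - 5)*(l + 1)*(l + 3)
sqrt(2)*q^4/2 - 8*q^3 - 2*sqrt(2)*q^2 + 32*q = q*(q - 2)*(q - 8*sqrt(2))*(sqrt(2)*q/2 + sqrt(2))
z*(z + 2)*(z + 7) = z^3 + 9*z^2 + 14*z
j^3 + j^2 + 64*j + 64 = (j + 1)*(j - 8*I)*(j + 8*I)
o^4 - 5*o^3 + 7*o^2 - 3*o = o*(o - 3)*(o - 1)^2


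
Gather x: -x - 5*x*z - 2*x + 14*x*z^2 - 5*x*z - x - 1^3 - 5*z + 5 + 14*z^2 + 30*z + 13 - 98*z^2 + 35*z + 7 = x*(14*z^2 - 10*z - 4) - 84*z^2 + 60*z + 24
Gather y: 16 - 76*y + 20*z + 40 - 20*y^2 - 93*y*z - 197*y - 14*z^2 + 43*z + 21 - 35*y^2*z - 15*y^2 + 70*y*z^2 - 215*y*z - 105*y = y^2*(-35*z - 35) + y*(70*z^2 - 308*z - 378) - 14*z^2 + 63*z + 77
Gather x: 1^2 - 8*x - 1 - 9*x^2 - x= -9*x^2 - 9*x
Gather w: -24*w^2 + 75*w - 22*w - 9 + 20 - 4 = -24*w^2 + 53*w + 7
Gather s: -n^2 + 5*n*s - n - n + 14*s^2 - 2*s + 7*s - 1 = -n^2 - 2*n + 14*s^2 + s*(5*n + 5) - 1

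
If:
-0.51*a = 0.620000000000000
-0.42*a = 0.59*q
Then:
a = -1.22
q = 0.87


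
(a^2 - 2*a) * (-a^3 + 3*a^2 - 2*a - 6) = -a^5 + 5*a^4 - 8*a^3 - 2*a^2 + 12*a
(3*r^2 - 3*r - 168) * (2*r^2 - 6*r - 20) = 6*r^4 - 24*r^3 - 378*r^2 + 1068*r + 3360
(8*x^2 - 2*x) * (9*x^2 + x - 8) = 72*x^4 - 10*x^3 - 66*x^2 + 16*x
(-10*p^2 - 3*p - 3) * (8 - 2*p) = 20*p^3 - 74*p^2 - 18*p - 24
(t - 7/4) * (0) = 0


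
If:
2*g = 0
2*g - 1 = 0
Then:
No Solution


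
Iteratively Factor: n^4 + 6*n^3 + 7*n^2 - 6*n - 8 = (n - 1)*(n^3 + 7*n^2 + 14*n + 8) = (n - 1)*(n + 1)*(n^2 + 6*n + 8) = (n - 1)*(n + 1)*(n + 2)*(n + 4)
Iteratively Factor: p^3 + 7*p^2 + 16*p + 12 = (p + 2)*(p^2 + 5*p + 6) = (p + 2)*(p + 3)*(p + 2)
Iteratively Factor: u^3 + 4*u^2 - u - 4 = (u + 1)*(u^2 + 3*u - 4) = (u - 1)*(u + 1)*(u + 4)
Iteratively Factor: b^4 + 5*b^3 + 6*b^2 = (b + 3)*(b^3 + 2*b^2) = b*(b + 3)*(b^2 + 2*b) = b*(b + 2)*(b + 3)*(b)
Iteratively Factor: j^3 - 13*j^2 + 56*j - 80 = (j - 4)*(j^2 - 9*j + 20) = (j - 4)^2*(j - 5)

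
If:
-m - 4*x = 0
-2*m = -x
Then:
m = 0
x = 0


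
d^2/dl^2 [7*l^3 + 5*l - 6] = 42*l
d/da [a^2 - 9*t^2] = 2*a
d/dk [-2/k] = 2/k^2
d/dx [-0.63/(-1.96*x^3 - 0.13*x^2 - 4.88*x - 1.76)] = (-3.7044*x^2 - 0.1638*x - 3.0744)/(1.96*x^3 + 0.13*x^2 + 4.88*x + 1.76)^2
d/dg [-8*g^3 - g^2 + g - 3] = -24*g^2 - 2*g + 1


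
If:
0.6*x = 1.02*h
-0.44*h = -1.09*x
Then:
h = 0.00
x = 0.00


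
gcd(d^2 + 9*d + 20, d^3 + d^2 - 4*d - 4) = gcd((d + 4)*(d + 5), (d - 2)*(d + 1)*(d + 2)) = 1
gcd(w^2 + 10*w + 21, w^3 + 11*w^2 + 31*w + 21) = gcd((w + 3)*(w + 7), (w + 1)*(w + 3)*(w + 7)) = w^2 + 10*w + 21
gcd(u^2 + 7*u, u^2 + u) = u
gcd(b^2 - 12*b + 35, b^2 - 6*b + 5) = b - 5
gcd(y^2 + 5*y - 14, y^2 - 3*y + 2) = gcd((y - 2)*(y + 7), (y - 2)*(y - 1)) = y - 2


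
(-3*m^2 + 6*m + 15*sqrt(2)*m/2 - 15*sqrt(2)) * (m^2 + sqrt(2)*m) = -3*m^4 + 6*m^3 + 9*sqrt(2)*m^3/2 - 9*sqrt(2)*m^2 + 15*m^2 - 30*m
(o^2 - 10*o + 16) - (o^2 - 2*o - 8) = 24 - 8*o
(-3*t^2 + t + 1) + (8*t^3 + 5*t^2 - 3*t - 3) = 8*t^3 + 2*t^2 - 2*t - 2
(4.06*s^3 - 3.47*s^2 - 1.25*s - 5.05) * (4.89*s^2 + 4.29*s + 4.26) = 19.8534*s^5 + 0.449099999999998*s^4 - 3.7032*s^3 - 44.8392*s^2 - 26.9895*s - 21.513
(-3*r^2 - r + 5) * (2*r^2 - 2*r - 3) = -6*r^4 + 4*r^3 + 21*r^2 - 7*r - 15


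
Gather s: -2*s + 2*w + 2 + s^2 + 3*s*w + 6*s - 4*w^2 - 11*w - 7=s^2 + s*(3*w + 4) - 4*w^2 - 9*w - 5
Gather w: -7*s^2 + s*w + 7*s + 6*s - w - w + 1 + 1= -7*s^2 + 13*s + w*(s - 2) + 2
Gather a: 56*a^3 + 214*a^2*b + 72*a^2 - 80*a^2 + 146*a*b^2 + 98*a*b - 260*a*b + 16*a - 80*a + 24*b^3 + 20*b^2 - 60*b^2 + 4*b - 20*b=56*a^3 + a^2*(214*b - 8) + a*(146*b^2 - 162*b - 64) + 24*b^3 - 40*b^2 - 16*b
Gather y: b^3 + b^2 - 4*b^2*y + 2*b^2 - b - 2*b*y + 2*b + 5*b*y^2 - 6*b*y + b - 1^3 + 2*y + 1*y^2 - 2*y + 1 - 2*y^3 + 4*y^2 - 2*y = b^3 + 3*b^2 + 2*b - 2*y^3 + y^2*(5*b + 5) + y*(-4*b^2 - 8*b - 2)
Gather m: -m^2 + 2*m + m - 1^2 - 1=-m^2 + 3*m - 2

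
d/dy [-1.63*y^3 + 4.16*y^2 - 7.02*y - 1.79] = -4.89*y^2 + 8.32*y - 7.02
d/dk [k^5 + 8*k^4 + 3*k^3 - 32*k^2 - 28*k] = 5*k^4 + 32*k^3 + 9*k^2 - 64*k - 28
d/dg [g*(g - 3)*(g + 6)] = 3*g^2 + 6*g - 18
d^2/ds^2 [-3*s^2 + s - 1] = -6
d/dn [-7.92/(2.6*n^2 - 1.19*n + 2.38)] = (41.184*n - 9.4248)/(2.6*n^2 - 1.19*n + 2.38)^2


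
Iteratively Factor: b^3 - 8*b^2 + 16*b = (b - 4)*(b^2 - 4*b) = (b - 4)^2*(b)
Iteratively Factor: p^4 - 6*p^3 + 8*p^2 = (p)*(p^3 - 6*p^2 + 8*p) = p^2*(p^2 - 6*p + 8) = p^2*(p - 4)*(p - 2)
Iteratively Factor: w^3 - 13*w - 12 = (w - 4)*(w^2 + 4*w + 3) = (w - 4)*(w + 3)*(w + 1)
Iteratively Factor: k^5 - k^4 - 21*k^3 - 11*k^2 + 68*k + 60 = (k + 2)*(k^4 - 3*k^3 - 15*k^2 + 19*k + 30) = (k - 5)*(k + 2)*(k^3 + 2*k^2 - 5*k - 6) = (k - 5)*(k + 1)*(k + 2)*(k^2 + k - 6) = (k - 5)*(k + 1)*(k + 2)*(k + 3)*(k - 2)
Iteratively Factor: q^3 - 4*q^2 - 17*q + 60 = (q - 5)*(q^2 + q - 12) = (q - 5)*(q - 3)*(q + 4)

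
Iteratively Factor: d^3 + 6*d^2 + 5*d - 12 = (d + 3)*(d^2 + 3*d - 4) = (d + 3)*(d + 4)*(d - 1)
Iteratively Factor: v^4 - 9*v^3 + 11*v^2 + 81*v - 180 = (v - 3)*(v^3 - 6*v^2 - 7*v + 60) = (v - 4)*(v - 3)*(v^2 - 2*v - 15) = (v - 5)*(v - 4)*(v - 3)*(v + 3)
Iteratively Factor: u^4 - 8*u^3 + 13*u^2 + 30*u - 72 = (u - 4)*(u^3 - 4*u^2 - 3*u + 18) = (u - 4)*(u - 3)*(u^2 - u - 6) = (u - 4)*(u - 3)*(u + 2)*(u - 3)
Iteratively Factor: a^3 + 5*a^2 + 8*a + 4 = (a + 2)*(a^2 + 3*a + 2) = (a + 1)*(a + 2)*(a + 2)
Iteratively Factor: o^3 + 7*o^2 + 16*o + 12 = (o + 2)*(o^2 + 5*o + 6) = (o + 2)*(o + 3)*(o + 2)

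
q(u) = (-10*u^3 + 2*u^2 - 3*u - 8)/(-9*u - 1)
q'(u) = (-30*u^2 + 4*u - 3)/(-9*u - 1) + 9*(-10*u^3 + 2*u^2 - 3*u - 8)/(-9*u - 1)^2 = (180*u^3 + 12*u^2 - 4*u - 69)/(81*u^2 + 18*u + 1)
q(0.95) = 1.84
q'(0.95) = 1.01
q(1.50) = 2.88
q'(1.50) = 2.66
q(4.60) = 22.47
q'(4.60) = 9.84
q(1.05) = 1.96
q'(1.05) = 1.36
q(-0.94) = 0.66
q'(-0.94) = -3.67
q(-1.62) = 3.29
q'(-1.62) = -4.32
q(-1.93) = 4.71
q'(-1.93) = -4.89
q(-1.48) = 2.70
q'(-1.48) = -4.09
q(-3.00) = 11.12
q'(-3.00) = -7.11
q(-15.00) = 255.50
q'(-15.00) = -33.68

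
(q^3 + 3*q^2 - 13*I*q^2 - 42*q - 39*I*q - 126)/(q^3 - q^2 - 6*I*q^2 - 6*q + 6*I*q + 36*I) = (q^2 + q*(3 - 7*I) - 21*I)/(q^2 - q - 6)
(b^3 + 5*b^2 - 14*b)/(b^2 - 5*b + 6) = b*(b + 7)/(b - 3)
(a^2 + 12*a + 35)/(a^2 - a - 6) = (a^2 + 12*a + 35)/(a^2 - a - 6)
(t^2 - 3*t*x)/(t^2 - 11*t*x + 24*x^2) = t/(t - 8*x)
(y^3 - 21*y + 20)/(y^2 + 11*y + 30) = (y^2 - 5*y + 4)/(y + 6)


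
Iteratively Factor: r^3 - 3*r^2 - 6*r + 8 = (r - 4)*(r^2 + r - 2) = (r - 4)*(r - 1)*(r + 2)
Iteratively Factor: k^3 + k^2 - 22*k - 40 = (k + 4)*(k^2 - 3*k - 10) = (k - 5)*(k + 4)*(k + 2)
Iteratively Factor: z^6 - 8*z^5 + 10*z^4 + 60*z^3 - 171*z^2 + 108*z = (z)*(z^5 - 8*z^4 + 10*z^3 + 60*z^2 - 171*z + 108) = z*(z - 3)*(z^4 - 5*z^3 - 5*z^2 + 45*z - 36) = z*(z - 4)*(z - 3)*(z^3 - z^2 - 9*z + 9) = z*(z - 4)*(z - 3)*(z - 1)*(z^2 - 9) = z*(z - 4)*(z - 3)^2*(z - 1)*(z + 3)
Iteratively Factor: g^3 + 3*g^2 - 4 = (g - 1)*(g^2 + 4*g + 4) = (g - 1)*(g + 2)*(g + 2)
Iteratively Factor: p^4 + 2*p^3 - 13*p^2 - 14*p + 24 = (p - 1)*(p^3 + 3*p^2 - 10*p - 24) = (p - 1)*(p + 2)*(p^2 + p - 12) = (p - 3)*(p - 1)*(p + 2)*(p + 4)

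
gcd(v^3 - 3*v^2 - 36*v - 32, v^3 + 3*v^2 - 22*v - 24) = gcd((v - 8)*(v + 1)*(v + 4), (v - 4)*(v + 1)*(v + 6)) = v + 1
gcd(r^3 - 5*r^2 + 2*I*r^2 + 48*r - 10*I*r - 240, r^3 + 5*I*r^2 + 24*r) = r + 8*I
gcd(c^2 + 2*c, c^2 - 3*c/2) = c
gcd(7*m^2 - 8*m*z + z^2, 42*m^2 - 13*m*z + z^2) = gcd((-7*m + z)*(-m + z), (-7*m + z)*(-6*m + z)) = -7*m + z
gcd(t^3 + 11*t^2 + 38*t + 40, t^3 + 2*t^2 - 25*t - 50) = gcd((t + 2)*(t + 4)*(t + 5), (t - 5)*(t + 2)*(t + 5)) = t^2 + 7*t + 10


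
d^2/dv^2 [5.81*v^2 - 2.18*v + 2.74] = 11.6200000000000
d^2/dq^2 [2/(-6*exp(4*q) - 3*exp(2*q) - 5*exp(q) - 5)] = 2*(-2*(24*exp(3*q) + 6*exp(q) + 5)^2*exp(q) + (96*exp(3*q) + 12*exp(q) + 5)*(6*exp(4*q) + 3*exp(2*q) + 5*exp(q) + 5))*exp(q)/(6*exp(4*q) + 3*exp(2*q) + 5*exp(q) + 5)^3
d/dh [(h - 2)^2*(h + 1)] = 3*h*(h - 2)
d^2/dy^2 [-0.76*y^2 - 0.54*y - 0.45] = -1.52000000000000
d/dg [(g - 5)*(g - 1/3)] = 2*g - 16/3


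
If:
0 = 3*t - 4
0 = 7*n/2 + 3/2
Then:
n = -3/7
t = 4/3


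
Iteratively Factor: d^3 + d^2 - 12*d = (d + 4)*(d^2 - 3*d) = (d - 3)*(d + 4)*(d)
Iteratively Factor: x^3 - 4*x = (x + 2)*(x^2 - 2*x) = x*(x + 2)*(x - 2)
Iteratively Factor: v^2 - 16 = (v - 4)*(v + 4)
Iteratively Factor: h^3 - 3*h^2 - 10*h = (h)*(h^2 - 3*h - 10) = h*(h + 2)*(h - 5)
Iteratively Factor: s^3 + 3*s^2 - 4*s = (s - 1)*(s^2 + 4*s) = s*(s - 1)*(s + 4)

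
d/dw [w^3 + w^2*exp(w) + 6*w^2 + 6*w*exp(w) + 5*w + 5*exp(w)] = w^2*exp(w) + 3*w^2 + 8*w*exp(w) + 12*w + 11*exp(w) + 5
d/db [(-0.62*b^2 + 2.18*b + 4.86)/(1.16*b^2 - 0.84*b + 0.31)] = (-2.008*b^2 - 11.6596*b + 4.7582)/(1.3456*b^4 - 1.9488*b^3 + 1.4248*b^2 - 0.5208*b + 0.0961)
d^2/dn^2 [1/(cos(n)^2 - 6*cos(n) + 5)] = (-8*sin(n)^4 + 36*sin(n)^2 - 105*cos(n) + 9*cos(3*n) + 96)/(2*(cos(n) - 5)^3*(cos(n) - 1)^3)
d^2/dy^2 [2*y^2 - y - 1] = 4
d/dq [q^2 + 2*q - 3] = 2*q + 2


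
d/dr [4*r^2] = 8*r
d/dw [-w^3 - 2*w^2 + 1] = w*(-3*w - 4)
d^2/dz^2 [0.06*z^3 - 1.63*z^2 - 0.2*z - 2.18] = 0.36*z - 3.26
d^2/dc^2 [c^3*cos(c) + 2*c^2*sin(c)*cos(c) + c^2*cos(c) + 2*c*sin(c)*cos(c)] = -c^3*cos(c) - 6*c^2*sin(c) - 4*c^2*sin(2*c) - c^2*cos(c) - 4*c*sin(c) - 4*c*sin(2*c) + 6*c*cos(c) + 8*c*cos(2*c) + 2*sin(2*c) + 2*cos(c) + 4*cos(2*c)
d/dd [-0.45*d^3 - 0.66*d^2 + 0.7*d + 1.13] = -1.35*d^2 - 1.32*d + 0.7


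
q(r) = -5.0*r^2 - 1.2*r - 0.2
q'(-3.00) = 28.80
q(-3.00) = -41.60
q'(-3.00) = 28.80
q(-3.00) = -41.60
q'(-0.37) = 2.50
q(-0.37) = -0.44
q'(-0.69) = 5.70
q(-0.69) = -1.75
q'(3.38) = -35.00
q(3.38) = -61.38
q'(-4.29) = 41.70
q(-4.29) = -87.07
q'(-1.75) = 16.30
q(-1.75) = -13.41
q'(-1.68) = 15.60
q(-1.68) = -12.30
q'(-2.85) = 27.30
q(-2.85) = -37.39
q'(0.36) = -4.80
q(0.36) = -1.28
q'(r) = -10.0*r - 1.2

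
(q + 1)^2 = q^2 + 2*q + 1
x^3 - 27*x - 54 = (x - 6)*(x + 3)^2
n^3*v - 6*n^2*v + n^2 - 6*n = n*(n - 6)*(n*v + 1)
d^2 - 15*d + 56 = (d - 8)*(d - 7)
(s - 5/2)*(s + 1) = s^2 - 3*s/2 - 5/2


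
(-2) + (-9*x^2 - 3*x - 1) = -9*x^2 - 3*x - 3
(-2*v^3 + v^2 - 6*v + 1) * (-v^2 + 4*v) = 2*v^5 - 9*v^4 + 10*v^3 - 25*v^2 + 4*v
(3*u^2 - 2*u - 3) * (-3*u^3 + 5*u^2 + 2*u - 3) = -9*u^5 + 21*u^4 + 5*u^3 - 28*u^2 + 9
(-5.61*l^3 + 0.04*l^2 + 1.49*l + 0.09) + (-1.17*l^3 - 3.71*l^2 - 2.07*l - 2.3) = -6.78*l^3 - 3.67*l^2 - 0.58*l - 2.21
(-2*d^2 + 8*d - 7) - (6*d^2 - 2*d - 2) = -8*d^2 + 10*d - 5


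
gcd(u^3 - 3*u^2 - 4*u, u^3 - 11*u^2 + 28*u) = u^2 - 4*u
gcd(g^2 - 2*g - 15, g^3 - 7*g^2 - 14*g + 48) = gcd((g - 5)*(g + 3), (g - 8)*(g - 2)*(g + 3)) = g + 3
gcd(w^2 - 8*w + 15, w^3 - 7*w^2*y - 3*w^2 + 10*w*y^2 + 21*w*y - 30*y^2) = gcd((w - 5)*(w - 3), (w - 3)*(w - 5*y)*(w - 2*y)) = w - 3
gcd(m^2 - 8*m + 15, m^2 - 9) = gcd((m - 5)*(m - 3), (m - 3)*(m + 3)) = m - 3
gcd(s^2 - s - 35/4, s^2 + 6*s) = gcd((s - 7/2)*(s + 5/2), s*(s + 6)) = 1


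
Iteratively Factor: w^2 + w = (w + 1)*(w)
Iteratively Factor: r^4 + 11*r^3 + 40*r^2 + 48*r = (r + 4)*(r^3 + 7*r^2 + 12*r) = r*(r + 4)*(r^2 + 7*r + 12) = r*(r + 3)*(r + 4)*(r + 4)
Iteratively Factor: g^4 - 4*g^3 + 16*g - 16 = (g - 2)*(g^3 - 2*g^2 - 4*g + 8) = (g - 2)*(g + 2)*(g^2 - 4*g + 4) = (g - 2)^2*(g + 2)*(g - 2)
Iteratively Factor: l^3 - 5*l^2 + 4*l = (l - 1)*(l^2 - 4*l) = l*(l - 1)*(l - 4)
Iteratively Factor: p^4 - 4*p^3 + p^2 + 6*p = (p + 1)*(p^3 - 5*p^2 + 6*p) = p*(p + 1)*(p^2 - 5*p + 6) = p*(p - 3)*(p + 1)*(p - 2)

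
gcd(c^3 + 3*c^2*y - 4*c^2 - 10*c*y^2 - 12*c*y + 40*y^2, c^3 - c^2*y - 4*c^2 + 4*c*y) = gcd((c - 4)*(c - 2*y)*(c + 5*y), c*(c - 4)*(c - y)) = c - 4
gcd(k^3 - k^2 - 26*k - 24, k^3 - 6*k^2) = k - 6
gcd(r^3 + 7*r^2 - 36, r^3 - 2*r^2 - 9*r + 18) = r^2 + r - 6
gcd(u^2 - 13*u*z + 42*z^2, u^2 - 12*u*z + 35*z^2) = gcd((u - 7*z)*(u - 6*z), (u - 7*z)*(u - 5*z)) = -u + 7*z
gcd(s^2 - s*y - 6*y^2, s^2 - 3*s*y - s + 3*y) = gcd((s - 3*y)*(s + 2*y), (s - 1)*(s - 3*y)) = -s + 3*y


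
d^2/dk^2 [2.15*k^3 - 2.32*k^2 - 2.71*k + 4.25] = 12.9*k - 4.64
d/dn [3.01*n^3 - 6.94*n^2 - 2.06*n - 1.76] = 9.03*n^2 - 13.88*n - 2.06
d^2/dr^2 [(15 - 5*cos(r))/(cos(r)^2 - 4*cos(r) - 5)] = 5*(-9*sin(r)^4*cos(r) + 8*sin(r)^4 - 126*sin(r)^2 - 61*cos(r)/2 - 18*cos(3*r) + cos(5*r)/2 - 48)/(sin(r)^2 + 4*cos(r) + 4)^3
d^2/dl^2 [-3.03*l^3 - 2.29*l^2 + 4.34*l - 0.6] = -18.18*l - 4.58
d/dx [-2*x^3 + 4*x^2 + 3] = 2*x*(4 - 3*x)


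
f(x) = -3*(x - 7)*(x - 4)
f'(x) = 33 - 6*x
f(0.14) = -79.44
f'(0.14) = 32.16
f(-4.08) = -268.58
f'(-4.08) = 57.48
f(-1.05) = -121.96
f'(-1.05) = 39.30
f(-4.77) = -309.67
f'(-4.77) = 61.62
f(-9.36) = -655.71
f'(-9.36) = 89.16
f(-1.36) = -134.43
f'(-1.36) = 41.16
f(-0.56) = -103.42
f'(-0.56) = 36.36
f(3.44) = -5.98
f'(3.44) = 12.36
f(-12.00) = -912.00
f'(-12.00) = 105.00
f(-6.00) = -390.00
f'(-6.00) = 69.00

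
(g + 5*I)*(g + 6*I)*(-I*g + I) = -I*g^3 + 11*g^2 + I*g^2 - 11*g + 30*I*g - 30*I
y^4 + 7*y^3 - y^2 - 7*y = y*(y - 1)*(y + 1)*(y + 7)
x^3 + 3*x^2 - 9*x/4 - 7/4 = (x - 1)*(x + 1/2)*(x + 7/2)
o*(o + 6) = o^2 + 6*o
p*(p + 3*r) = p^2 + 3*p*r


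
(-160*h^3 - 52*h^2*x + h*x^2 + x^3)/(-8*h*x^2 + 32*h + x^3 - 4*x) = (20*h^2 + 9*h*x + x^2)/(x^2 - 4)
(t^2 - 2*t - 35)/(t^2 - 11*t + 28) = (t + 5)/(t - 4)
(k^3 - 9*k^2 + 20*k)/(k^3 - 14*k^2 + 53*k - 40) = k*(k - 4)/(k^2 - 9*k + 8)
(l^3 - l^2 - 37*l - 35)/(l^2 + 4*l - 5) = (l^2 - 6*l - 7)/(l - 1)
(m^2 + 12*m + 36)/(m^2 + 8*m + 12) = (m + 6)/(m + 2)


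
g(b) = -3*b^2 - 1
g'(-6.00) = 36.00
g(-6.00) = -109.00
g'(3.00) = -18.00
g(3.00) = -28.00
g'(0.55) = -3.30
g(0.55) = -1.91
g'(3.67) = -22.02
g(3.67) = -41.41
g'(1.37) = -8.22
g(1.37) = -6.63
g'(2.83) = -16.98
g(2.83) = -25.03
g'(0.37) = -2.22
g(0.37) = -1.41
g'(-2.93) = 17.58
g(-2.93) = -26.75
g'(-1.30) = 7.80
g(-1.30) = -6.07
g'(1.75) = -10.50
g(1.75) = -10.19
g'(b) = -6*b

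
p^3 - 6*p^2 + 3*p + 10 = (p - 5)*(p - 2)*(p + 1)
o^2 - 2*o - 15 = (o - 5)*(o + 3)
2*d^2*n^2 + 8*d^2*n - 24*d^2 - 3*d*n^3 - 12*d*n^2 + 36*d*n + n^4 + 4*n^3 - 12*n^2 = (-2*d + n)*(-d + n)*(n - 2)*(n + 6)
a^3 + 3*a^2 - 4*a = a*(a - 1)*(a + 4)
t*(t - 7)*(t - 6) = t^3 - 13*t^2 + 42*t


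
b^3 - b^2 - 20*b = b*(b - 5)*(b + 4)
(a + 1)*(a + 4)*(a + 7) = a^3 + 12*a^2 + 39*a + 28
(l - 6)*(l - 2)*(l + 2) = l^3 - 6*l^2 - 4*l + 24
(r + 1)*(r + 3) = r^2 + 4*r + 3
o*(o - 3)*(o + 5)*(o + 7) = o^4 + 9*o^3 - o^2 - 105*o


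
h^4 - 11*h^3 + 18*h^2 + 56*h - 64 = (h - 8)*(h - 4)*(h - 1)*(h + 2)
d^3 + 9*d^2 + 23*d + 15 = (d + 1)*(d + 3)*(d + 5)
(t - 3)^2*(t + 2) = t^3 - 4*t^2 - 3*t + 18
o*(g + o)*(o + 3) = g*o^2 + 3*g*o + o^3 + 3*o^2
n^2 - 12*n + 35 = (n - 7)*(n - 5)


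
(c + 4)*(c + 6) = c^2 + 10*c + 24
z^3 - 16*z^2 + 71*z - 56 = (z - 8)*(z - 7)*(z - 1)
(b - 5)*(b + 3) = b^2 - 2*b - 15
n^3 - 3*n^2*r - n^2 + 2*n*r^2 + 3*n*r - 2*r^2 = (n - 1)*(n - 2*r)*(n - r)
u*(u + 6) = u^2 + 6*u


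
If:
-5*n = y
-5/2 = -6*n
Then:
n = 5/12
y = -25/12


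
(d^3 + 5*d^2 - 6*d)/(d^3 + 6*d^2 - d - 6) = d/(d + 1)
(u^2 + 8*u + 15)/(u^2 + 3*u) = (u + 5)/u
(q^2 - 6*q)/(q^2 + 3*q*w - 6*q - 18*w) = q/(q + 3*w)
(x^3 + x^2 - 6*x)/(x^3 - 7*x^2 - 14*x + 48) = x/(x - 8)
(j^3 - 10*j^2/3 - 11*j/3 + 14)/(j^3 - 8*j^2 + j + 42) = (j - 7/3)/(j - 7)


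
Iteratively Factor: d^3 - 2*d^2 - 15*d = (d)*(d^2 - 2*d - 15) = d*(d - 5)*(d + 3)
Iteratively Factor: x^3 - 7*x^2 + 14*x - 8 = (x - 4)*(x^2 - 3*x + 2) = (x - 4)*(x - 1)*(x - 2)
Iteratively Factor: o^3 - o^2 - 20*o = (o)*(o^2 - o - 20) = o*(o + 4)*(o - 5)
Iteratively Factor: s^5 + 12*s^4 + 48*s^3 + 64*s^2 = (s + 4)*(s^4 + 8*s^3 + 16*s^2) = s*(s + 4)*(s^3 + 8*s^2 + 16*s) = s*(s + 4)^2*(s^2 + 4*s) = s*(s + 4)^3*(s)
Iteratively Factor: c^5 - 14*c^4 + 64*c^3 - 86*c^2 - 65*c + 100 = (c - 5)*(c^4 - 9*c^3 + 19*c^2 + 9*c - 20) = (c - 5)*(c + 1)*(c^3 - 10*c^2 + 29*c - 20) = (c - 5)*(c - 1)*(c + 1)*(c^2 - 9*c + 20) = (c - 5)^2*(c - 1)*(c + 1)*(c - 4)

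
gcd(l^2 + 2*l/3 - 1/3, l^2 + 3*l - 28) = 1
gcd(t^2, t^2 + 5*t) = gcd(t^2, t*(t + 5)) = t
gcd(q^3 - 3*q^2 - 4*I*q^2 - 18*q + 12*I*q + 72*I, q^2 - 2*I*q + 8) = q - 4*I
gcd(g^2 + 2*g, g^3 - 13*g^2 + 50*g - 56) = 1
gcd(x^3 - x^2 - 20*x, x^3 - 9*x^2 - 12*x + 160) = x^2 - x - 20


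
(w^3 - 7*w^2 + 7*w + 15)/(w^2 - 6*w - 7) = (w^2 - 8*w + 15)/(w - 7)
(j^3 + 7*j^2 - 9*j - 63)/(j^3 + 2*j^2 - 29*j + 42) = (j + 3)/(j - 2)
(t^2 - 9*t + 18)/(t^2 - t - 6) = (t - 6)/(t + 2)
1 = 1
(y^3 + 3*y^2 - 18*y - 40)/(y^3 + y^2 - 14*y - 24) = (y + 5)/(y + 3)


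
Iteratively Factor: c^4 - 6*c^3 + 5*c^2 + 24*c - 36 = (c + 2)*(c^3 - 8*c^2 + 21*c - 18) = (c - 3)*(c + 2)*(c^2 - 5*c + 6) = (c - 3)^2*(c + 2)*(c - 2)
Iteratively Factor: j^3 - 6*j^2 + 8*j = (j - 2)*(j^2 - 4*j) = j*(j - 2)*(j - 4)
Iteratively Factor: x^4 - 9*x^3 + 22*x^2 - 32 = (x + 1)*(x^3 - 10*x^2 + 32*x - 32) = (x - 4)*(x + 1)*(x^2 - 6*x + 8) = (x - 4)*(x - 2)*(x + 1)*(x - 4)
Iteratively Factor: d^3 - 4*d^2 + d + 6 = (d - 3)*(d^2 - d - 2) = (d - 3)*(d - 2)*(d + 1)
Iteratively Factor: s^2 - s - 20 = (s - 5)*(s + 4)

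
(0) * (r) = 0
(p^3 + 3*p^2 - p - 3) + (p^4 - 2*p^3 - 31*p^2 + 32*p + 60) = p^4 - p^3 - 28*p^2 + 31*p + 57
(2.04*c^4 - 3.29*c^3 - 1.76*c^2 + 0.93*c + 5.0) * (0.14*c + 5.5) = 0.2856*c^5 + 10.7594*c^4 - 18.3414*c^3 - 9.5498*c^2 + 5.815*c + 27.5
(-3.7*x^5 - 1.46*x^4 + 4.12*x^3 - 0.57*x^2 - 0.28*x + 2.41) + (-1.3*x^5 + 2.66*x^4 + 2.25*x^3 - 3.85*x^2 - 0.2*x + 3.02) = -5.0*x^5 + 1.2*x^4 + 6.37*x^3 - 4.42*x^2 - 0.48*x + 5.43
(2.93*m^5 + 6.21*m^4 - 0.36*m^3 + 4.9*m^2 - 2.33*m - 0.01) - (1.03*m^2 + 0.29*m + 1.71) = 2.93*m^5 + 6.21*m^4 - 0.36*m^3 + 3.87*m^2 - 2.62*m - 1.72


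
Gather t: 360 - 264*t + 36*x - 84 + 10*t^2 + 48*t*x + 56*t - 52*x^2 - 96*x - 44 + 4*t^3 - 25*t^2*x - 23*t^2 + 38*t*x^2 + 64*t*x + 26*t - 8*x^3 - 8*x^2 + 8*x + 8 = 4*t^3 + t^2*(-25*x - 13) + t*(38*x^2 + 112*x - 182) - 8*x^3 - 60*x^2 - 52*x + 240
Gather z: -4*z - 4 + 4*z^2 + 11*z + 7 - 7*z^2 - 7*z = 3 - 3*z^2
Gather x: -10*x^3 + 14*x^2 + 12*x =-10*x^3 + 14*x^2 + 12*x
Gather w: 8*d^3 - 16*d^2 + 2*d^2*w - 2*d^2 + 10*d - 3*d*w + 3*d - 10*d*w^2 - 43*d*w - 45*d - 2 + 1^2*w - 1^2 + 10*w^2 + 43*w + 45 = 8*d^3 - 18*d^2 - 32*d + w^2*(10 - 10*d) + w*(2*d^2 - 46*d + 44) + 42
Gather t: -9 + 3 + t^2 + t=t^2 + t - 6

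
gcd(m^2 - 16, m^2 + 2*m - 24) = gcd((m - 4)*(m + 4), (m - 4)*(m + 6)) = m - 4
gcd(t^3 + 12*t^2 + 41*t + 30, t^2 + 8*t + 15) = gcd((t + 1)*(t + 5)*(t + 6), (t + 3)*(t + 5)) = t + 5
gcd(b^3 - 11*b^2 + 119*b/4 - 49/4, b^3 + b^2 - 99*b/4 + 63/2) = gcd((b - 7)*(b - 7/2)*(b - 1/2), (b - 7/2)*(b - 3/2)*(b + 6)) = b - 7/2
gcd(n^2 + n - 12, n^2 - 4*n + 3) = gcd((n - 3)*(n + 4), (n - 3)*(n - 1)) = n - 3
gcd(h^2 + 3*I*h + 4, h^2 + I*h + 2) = h - I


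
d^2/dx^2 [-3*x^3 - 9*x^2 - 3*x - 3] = -18*x - 18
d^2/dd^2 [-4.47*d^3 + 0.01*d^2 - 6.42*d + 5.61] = 0.02 - 26.82*d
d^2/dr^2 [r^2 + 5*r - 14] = 2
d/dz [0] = 0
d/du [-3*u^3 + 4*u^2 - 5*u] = -9*u^2 + 8*u - 5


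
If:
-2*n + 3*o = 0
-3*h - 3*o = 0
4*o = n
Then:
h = 0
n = 0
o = 0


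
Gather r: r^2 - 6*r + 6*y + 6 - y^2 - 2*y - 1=r^2 - 6*r - y^2 + 4*y + 5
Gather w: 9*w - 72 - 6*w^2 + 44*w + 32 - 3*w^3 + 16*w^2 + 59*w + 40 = -3*w^3 + 10*w^2 + 112*w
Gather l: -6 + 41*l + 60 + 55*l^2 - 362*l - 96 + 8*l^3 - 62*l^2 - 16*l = 8*l^3 - 7*l^2 - 337*l - 42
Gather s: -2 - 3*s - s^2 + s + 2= -s^2 - 2*s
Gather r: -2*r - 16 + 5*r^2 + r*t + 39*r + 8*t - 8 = 5*r^2 + r*(t + 37) + 8*t - 24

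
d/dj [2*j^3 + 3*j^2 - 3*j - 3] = 6*j^2 + 6*j - 3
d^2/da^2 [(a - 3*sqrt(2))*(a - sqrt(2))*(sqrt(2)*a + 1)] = 6*sqrt(2)*a - 14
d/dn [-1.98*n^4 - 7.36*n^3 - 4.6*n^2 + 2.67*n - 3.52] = -7.92*n^3 - 22.08*n^2 - 9.2*n + 2.67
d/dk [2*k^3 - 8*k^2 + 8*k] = 6*k^2 - 16*k + 8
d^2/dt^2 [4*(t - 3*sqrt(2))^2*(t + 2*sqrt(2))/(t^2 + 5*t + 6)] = 8*(13*t^3 + 20*sqrt(2)*t^3 + 90*t^2 + 180*sqrt(2)*t^2 + 216*t + 540*sqrt(2)*t + 180 + 540*sqrt(2))/(t^6 + 15*t^5 + 93*t^4 + 305*t^3 + 558*t^2 + 540*t + 216)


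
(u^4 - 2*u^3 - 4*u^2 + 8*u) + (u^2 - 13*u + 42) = u^4 - 2*u^3 - 3*u^2 - 5*u + 42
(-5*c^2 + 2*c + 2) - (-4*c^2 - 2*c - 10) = -c^2 + 4*c + 12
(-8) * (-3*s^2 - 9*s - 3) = 24*s^2 + 72*s + 24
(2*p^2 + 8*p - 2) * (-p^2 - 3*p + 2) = -2*p^4 - 14*p^3 - 18*p^2 + 22*p - 4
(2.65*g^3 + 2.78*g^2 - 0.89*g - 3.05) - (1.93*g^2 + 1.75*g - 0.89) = 2.65*g^3 + 0.85*g^2 - 2.64*g - 2.16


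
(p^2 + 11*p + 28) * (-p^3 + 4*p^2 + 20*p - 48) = -p^5 - 7*p^4 + 36*p^3 + 284*p^2 + 32*p - 1344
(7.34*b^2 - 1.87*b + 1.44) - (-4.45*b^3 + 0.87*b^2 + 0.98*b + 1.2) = 4.45*b^3 + 6.47*b^2 - 2.85*b + 0.24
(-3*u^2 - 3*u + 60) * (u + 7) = -3*u^3 - 24*u^2 + 39*u + 420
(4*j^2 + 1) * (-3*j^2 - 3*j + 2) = -12*j^4 - 12*j^3 + 5*j^2 - 3*j + 2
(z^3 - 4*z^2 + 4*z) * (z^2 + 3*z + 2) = z^5 - z^4 - 6*z^3 + 4*z^2 + 8*z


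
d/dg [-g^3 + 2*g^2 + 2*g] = -3*g^2 + 4*g + 2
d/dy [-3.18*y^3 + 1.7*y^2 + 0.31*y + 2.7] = -9.54*y^2 + 3.4*y + 0.31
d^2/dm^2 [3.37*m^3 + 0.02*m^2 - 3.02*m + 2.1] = 20.22*m + 0.04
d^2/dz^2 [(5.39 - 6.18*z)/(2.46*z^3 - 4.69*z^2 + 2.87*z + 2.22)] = (-224.393328*z^5 + 819.22428*z^4 - 1179.5931*z^3 + 1344.683334*z^2 - 997.990854*z + 279.78349)/(14.886936*z^9 - 85.146012*z^8 + 214.435494*z^7 - 261.532081*z^6 + 96.496575*z^5 + 124.642707*z^4 - 119.279701*z^3 - 14.484834*z^2 + 42.433524*z + 10.941048)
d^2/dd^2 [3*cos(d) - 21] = -3*cos(d)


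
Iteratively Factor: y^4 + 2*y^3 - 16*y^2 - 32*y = (y - 4)*(y^3 + 6*y^2 + 8*y) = y*(y - 4)*(y^2 + 6*y + 8) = y*(y - 4)*(y + 2)*(y + 4)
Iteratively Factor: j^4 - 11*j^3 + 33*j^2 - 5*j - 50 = (j - 5)*(j^3 - 6*j^2 + 3*j + 10) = (j - 5)*(j - 2)*(j^2 - 4*j - 5) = (j - 5)^2*(j - 2)*(j + 1)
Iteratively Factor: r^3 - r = (r)*(r^2 - 1) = r*(r - 1)*(r + 1)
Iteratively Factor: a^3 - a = (a - 1)*(a^2 + a) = (a - 1)*(a + 1)*(a)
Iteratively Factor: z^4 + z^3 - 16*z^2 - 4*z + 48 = (z - 3)*(z^3 + 4*z^2 - 4*z - 16) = (z - 3)*(z + 4)*(z^2 - 4) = (z - 3)*(z - 2)*(z + 4)*(z + 2)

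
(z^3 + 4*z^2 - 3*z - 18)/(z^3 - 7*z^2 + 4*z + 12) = (z^2 + 6*z + 9)/(z^2 - 5*z - 6)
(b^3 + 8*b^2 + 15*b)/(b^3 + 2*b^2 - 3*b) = (b + 5)/(b - 1)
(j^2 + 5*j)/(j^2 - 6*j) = (j + 5)/(j - 6)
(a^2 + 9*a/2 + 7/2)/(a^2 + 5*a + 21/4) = 2*(a + 1)/(2*a + 3)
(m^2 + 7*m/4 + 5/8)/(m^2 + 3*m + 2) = (8*m^2 + 14*m + 5)/(8*(m^2 + 3*m + 2))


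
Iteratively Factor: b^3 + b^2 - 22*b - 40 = (b + 4)*(b^2 - 3*b - 10) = (b - 5)*(b + 4)*(b + 2)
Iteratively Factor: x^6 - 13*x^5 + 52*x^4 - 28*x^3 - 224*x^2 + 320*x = (x - 4)*(x^5 - 9*x^4 + 16*x^3 + 36*x^2 - 80*x) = x*(x - 4)*(x^4 - 9*x^3 + 16*x^2 + 36*x - 80) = x*(x - 4)*(x + 2)*(x^3 - 11*x^2 + 38*x - 40) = x*(x - 4)^2*(x + 2)*(x^2 - 7*x + 10) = x*(x - 5)*(x - 4)^2*(x + 2)*(x - 2)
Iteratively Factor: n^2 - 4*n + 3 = (n - 1)*(n - 3)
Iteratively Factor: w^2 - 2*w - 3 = (w + 1)*(w - 3)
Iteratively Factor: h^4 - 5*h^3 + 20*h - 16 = (h - 4)*(h^3 - h^2 - 4*h + 4) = (h - 4)*(h - 1)*(h^2 - 4) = (h - 4)*(h - 2)*(h - 1)*(h + 2)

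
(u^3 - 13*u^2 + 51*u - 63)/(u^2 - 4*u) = (u^3 - 13*u^2 + 51*u - 63)/(u*(u - 4))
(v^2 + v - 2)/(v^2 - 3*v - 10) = (v - 1)/(v - 5)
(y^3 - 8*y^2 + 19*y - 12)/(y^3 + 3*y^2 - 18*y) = (y^2 - 5*y + 4)/(y*(y + 6))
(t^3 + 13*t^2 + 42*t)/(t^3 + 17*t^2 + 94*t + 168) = t/(t + 4)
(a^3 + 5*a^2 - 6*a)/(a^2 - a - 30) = a*(-a^2 - 5*a + 6)/(-a^2 + a + 30)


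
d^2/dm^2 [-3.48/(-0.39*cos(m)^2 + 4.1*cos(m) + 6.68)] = (2.117232*(1 - cos(m)^2)^2 - 16.69356*cos(m)^3 + 95.8218*cos(m)^2 - 61.92312*cos(m) - 137.247024)/(-0.39*cos(m)^2 + 4.1*cos(m) + 6.68)^3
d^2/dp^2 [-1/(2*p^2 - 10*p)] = (p*(p - 5) - (2*p - 5)^2)/(p^3*(p - 5)^3)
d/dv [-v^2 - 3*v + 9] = -2*v - 3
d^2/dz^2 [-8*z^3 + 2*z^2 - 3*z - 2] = 4 - 48*z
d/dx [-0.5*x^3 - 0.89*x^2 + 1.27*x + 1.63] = -1.5*x^2 - 1.78*x + 1.27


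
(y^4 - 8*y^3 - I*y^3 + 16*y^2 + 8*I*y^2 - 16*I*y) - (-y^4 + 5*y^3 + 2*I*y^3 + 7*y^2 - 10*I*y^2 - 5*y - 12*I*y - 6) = 2*y^4 - 13*y^3 - 3*I*y^3 + 9*y^2 + 18*I*y^2 + 5*y - 4*I*y + 6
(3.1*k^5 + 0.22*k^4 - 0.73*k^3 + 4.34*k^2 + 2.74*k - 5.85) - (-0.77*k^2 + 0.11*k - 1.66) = 3.1*k^5 + 0.22*k^4 - 0.73*k^3 + 5.11*k^2 + 2.63*k - 4.19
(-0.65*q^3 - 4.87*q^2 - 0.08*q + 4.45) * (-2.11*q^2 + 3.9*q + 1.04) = 1.3715*q^5 + 7.7407*q^4 - 19.5002*q^3 - 14.7663*q^2 + 17.2718*q + 4.628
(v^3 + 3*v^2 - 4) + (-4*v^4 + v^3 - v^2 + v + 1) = -4*v^4 + 2*v^3 + 2*v^2 + v - 3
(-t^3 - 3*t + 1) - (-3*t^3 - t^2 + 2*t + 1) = 2*t^3 + t^2 - 5*t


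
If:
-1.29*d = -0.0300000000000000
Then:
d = 0.02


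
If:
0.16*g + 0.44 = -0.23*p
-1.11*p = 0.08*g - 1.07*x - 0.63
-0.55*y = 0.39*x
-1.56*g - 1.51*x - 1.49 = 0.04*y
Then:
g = 3.86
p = -4.60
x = -5.07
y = 3.60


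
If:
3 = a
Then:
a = 3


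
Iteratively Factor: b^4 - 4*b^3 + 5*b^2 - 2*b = (b - 2)*(b^3 - 2*b^2 + b) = (b - 2)*(b - 1)*(b^2 - b) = (b - 2)*(b - 1)^2*(b)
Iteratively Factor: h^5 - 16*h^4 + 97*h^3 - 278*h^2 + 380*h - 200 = (h - 2)*(h^4 - 14*h^3 + 69*h^2 - 140*h + 100) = (h - 2)^2*(h^3 - 12*h^2 + 45*h - 50) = (h - 2)^3*(h^2 - 10*h + 25) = (h - 5)*(h - 2)^3*(h - 5)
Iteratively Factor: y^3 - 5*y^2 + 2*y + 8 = (y - 4)*(y^2 - y - 2) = (y - 4)*(y + 1)*(y - 2)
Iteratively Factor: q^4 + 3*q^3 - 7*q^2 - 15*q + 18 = (q + 3)*(q^3 - 7*q + 6) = (q + 3)^2*(q^2 - 3*q + 2) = (q - 2)*(q + 3)^2*(q - 1)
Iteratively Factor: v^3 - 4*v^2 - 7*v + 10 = (v - 5)*(v^2 + v - 2) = (v - 5)*(v + 2)*(v - 1)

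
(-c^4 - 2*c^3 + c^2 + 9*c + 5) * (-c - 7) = c^5 + 9*c^4 + 13*c^3 - 16*c^2 - 68*c - 35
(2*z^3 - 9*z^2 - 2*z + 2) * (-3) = -6*z^3 + 27*z^2 + 6*z - 6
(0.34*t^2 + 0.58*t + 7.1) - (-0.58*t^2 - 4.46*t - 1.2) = 0.92*t^2 + 5.04*t + 8.3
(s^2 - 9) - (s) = s^2 - s - 9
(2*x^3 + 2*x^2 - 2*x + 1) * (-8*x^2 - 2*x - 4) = -16*x^5 - 20*x^4 + 4*x^3 - 12*x^2 + 6*x - 4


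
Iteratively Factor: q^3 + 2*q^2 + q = (q + 1)*(q^2 + q) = q*(q + 1)*(q + 1)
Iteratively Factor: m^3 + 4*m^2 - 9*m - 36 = (m - 3)*(m^2 + 7*m + 12) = (m - 3)*(m + 4)*(m + 3)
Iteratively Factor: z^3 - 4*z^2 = (z)*(z^2 - 4*z) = z^2*(z - 4)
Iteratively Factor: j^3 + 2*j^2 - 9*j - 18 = (j + 2)*(j^2 - 9) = (j - 3)*(j + 2)*(j + 3)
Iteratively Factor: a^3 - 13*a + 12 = (a - 3)*(a^2 + 3*a - 4) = (a - 3)*(a - 1)*(a + 4)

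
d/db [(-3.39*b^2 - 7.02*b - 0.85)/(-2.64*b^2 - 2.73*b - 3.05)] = (-9.2781*b^2 + 16.191*b + 19.0905)/(6.9696*b^4 + 14.4144*b^3 + 23.5569*b^2 + 16.653*b + 9.3025)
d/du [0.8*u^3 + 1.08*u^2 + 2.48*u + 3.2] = 2.4*u^2 + 2.16*u + 2.48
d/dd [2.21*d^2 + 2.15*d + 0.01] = 4.42*d + 2.15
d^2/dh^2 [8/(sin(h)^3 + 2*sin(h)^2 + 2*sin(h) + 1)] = 8*(-9*sin(h)^5 - 13*sin(h)^4 + 5*sin(h)^3 + 24*sin(h)^2 + 16*sin(h) + 4)/((sin(h) + 1)^2*(sin(h)^2 + sin(h) + 1)^3)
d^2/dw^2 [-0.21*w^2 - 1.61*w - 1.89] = -0.420000000000000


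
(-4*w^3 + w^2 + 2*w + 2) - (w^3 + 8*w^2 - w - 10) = -5*w^3 - 7*w^2 + 3*w + 12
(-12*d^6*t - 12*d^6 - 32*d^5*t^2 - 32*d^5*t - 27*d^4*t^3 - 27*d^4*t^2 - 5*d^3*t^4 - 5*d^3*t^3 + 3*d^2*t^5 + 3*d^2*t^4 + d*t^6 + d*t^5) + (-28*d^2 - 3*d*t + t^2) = -12*d^6*t - 12*d^6 - 32*d^5*t^2 - 32*d^5*t - 27*d^4*t^3 - 27*d^4*t^2 - 5*d^3*t^4 - 5*d^3*t^3 + 3*d^2*t^5 + 3*d^2*t^4 - 28*d^2 + d*t^6 + d*t^5 - 3*d*t + t^2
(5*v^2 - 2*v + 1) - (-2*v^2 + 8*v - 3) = 7*v^2 - 10*v + 4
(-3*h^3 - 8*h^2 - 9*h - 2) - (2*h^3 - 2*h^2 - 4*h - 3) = -5*h^3 - 6*h^2 - 5*h + 1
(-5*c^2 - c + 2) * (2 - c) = 5*c^3 - 9*c^2 - 4*c + 4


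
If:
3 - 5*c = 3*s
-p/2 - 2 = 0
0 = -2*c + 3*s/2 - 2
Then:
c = -1/9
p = -4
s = 32/27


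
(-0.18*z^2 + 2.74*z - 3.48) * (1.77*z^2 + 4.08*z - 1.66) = -0.3186*z^4 + 4.1154*z^3 + 5.3184*z^2 - 18.7468*z + 5.7768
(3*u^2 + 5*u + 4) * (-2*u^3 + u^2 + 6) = -6*u^5 - 7*u^4 - 3*u^3 + 22*u^2 + 30*u + 24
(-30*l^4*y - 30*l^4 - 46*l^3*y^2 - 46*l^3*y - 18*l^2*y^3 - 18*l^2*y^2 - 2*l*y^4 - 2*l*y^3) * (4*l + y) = -120*l^5*y - 120*l^5 - 214*l^4*y^2 - 214*l^4*y - 118*l^3*y^3 - 118*l^3*y^2 - 26*l^2*y^4 - 26*l^2*y^3 - 2*l*y^5 - 2*l*y^4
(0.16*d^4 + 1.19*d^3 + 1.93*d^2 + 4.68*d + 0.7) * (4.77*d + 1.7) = 0.7632*d^5 + 5.9483*d^4 + 11.2291*d^3 + 25.6046*d^2 + 11.295*d + 1.19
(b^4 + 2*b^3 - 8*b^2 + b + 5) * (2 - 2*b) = -2*b^5 - 2*b^4 + 20*b^3 - 18*b^2 - 8*b + 10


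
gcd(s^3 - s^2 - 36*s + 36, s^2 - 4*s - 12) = s - 6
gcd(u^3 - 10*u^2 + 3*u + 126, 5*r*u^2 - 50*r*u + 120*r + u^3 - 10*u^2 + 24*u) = u - 6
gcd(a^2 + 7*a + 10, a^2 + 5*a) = a + 5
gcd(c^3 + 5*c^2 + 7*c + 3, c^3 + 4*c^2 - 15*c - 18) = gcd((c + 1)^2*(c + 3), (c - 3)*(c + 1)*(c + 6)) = c + 1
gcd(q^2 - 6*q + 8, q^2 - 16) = q - 4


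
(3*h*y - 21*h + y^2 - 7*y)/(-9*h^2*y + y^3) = (y - 7)/(y*(-3*h + y))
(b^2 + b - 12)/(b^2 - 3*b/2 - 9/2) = 2*(b + 4)/(2*b + 3)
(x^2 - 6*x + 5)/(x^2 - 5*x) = (x - 1)/x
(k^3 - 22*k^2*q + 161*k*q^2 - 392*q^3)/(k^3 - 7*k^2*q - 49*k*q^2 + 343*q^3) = (k - 8*q)/(k + 7*q)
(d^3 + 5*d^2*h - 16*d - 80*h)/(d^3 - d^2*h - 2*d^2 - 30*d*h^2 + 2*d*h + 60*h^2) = (d^2 - 16)/(d^2 - 6*d*h - 2*d + 12*h)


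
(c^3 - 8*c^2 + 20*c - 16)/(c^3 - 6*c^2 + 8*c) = (c - 2)/c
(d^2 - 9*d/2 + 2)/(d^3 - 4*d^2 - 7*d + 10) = (d^2 - 9*d/2 + 2)/(d^3 - 4*d^2 - 7*d + 10)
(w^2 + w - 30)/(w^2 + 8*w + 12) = (w - 5)/(w + 2)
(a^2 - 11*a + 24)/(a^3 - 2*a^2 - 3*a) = (a - 8)/(a*(a + 1))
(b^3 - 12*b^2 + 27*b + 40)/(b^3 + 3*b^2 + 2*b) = (b^2 - 13*b + 40)/(b*(b + 2))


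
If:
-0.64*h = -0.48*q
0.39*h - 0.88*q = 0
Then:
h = 0.00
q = 0.00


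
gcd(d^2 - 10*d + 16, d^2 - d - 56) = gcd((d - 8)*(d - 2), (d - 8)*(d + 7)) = d - 8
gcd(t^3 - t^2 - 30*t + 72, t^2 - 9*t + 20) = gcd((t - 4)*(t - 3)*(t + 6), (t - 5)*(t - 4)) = t - 4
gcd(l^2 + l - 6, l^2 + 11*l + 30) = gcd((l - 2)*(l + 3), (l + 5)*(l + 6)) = 1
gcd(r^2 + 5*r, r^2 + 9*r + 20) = r + 5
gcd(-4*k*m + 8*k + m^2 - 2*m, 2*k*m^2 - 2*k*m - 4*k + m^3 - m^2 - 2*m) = m - 2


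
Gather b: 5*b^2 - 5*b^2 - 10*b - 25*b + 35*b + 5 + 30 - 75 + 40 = 0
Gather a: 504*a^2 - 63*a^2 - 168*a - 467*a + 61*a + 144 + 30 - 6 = 441*a^2 - 574*a + 168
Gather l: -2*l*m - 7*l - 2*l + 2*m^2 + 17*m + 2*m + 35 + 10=l*(-2*m - 9) + 2*m^2 + 19*m + 45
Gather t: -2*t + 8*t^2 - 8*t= 8*t^2 - 10*t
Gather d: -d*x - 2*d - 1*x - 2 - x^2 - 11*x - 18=d*(-x - 2) - x^2 - 12*x - 20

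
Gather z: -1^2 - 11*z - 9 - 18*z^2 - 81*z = -18*z^2 - 92*z - 10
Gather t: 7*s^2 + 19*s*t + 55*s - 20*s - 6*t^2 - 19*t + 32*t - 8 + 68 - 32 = 7*s^2 + 35*s - 6*t^2 + t*(19*s + 13) + 28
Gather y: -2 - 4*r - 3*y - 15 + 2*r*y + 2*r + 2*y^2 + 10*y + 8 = -2*r + 2*y^2 + y*(2*r + 7) - 9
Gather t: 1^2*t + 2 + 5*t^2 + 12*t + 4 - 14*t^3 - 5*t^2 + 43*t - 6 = -14*t^3 + 56*t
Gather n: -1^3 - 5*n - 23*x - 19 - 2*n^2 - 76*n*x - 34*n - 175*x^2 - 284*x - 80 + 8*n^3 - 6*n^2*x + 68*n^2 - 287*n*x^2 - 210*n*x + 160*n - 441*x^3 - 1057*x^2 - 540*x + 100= 8*n^3 + n^2*(66 - 6*x) + n*(-287*x^2 - 286*x + 121) - 441*x^3 - 1232*x^2 - 847*x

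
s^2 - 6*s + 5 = (s - 5)*(s - 1)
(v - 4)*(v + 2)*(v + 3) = v^3 + v^2 - 14*v - 24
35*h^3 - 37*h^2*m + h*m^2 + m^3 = (-5*h + m)*(-h + m)*(7*h + m)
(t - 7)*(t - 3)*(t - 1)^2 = t^4 - 12*t^3 + 42*t^2 - 52*t + 21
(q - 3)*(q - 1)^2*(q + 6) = q^4 + q^3 - 23*q^2 + 39*q - 18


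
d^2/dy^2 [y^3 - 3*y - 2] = 6*y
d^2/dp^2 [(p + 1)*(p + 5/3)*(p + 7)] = 6*p + 58/3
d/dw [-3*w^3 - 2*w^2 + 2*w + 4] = -9*w^2 - 4*w + 2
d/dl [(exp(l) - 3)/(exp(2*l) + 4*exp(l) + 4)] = (8 - exp(l))*exp(l)/(exp(3*l) + 6*exp(2*l) + 12*exp(l) + 8)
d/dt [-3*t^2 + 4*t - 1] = 4 - 6*t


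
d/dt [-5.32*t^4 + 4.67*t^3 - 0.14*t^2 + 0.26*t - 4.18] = -21.28*t^3 + 14.01*t^2 - 0.28*t + 0.26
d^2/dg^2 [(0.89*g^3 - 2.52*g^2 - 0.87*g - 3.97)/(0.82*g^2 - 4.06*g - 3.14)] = (7.105427357601e-15*g^4 + 15.974808*g^3 + 13.128912*g^2 + 118.511352*g - 178.833864)/(0.551368*g^6 - 8.189832*g^5 + 34.215648*g^4 - 4.20128799999998*g^3 - 131.020896*g^2 - 120.089928*g - 30.959144)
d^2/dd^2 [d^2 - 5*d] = 2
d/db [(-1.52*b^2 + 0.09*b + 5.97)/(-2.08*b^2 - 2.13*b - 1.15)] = (3.4248*b^2 + 28.3312*b + 12.6126)/(4.3264*b^4 + 8.8608*b^3 + 9.3209*b^2 + 4.899*b + 1.3225)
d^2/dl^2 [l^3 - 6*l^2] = 6*l - 12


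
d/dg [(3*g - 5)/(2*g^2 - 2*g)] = (-3*g^2 + 10*g - 5)/(2*g^2*(g^2 - 2*g + 1))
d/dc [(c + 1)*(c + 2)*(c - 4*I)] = 3*c^2 + c*(6 - 8*I) + 2 - 12*I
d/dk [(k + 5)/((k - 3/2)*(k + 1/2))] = 4*(-4*k^2 - 40*k + 17)/(16*k^4 - 32*k^3 - 8*k^2 + 24*k + 9)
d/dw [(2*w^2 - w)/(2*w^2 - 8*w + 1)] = (-14*w^2 + 4*w - 1)/(4*w^4 - 32*w^3 + 68*w^2 - 16*w + 1)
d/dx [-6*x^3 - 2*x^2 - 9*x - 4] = -18*x^2 - 4*x - 9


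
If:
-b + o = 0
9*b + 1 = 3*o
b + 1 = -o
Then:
No Solution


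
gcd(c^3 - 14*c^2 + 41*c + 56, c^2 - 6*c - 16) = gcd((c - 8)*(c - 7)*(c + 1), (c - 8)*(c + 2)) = c - 8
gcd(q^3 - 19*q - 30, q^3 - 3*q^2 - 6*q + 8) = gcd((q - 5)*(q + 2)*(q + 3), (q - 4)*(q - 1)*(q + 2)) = q + 2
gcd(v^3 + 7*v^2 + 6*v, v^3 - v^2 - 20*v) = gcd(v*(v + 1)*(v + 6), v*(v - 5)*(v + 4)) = v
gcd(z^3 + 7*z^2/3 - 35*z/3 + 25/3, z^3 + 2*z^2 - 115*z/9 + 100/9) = z^2 + 10*z/3 - 25/3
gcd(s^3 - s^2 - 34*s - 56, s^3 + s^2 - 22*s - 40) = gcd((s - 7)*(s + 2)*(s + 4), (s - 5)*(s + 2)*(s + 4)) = s^2 + 6*s + 8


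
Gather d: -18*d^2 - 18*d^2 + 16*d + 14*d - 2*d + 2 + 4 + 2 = -36*d^2 + 28*d + 8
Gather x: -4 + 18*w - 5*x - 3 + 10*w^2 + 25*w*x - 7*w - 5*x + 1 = 10*w^2 + 11*w + x*(25*w - 10) - 6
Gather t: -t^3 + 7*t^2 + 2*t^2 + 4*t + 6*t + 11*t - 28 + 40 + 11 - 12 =-t^3 + 9*t^2 + 21*t + 11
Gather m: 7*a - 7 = 7*a - 7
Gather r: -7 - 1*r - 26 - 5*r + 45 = 12 - 6*r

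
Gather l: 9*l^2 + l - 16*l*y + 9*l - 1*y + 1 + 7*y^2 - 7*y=9*l^2 + l*(10 - 16*y) + 7*y^2 - 8*y + 1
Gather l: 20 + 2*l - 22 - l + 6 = l + 4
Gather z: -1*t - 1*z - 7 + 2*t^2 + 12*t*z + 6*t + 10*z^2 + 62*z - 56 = 2*t^2 + 5*t + 10*z^2 + z*(12*t + 61) - 63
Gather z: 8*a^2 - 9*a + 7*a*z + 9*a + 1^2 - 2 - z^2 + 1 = 8*a^2 + 7*a*z - z^2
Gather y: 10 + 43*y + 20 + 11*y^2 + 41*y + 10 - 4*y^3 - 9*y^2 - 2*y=-4*y^3 + 2*y^2 + 82*y + 40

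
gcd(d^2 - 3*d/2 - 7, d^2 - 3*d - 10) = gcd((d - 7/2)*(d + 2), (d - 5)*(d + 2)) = d + 2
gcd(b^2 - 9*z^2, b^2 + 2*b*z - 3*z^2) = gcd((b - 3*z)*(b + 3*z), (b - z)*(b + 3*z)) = b + 3*z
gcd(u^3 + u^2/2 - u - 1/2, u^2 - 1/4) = u + 1/2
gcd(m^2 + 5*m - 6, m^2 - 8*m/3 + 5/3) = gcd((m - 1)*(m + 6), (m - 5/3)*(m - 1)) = m - 1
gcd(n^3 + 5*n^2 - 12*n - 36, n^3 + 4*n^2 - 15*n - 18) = n^2 + 3*n - 18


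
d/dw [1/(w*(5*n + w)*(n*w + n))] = (-w*(5*n + w) - w*(w + 1) - (5*n + w)*(w + 1))/(n*w^2*(5*n + w)^2*(w + 1)^2)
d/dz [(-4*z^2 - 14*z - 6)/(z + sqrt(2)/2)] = 4*(4*z^2 + 14*z - (2*z + sqrt(2))*(4*z + 7) + 6)/(2*z + sqrt(2))^2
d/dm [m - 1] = 1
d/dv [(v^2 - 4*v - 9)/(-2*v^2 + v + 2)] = (-7*v^2 - 32*v + 1)/(4*v^4 - 4*v^3 - 7*v^2 + 4*v + 4)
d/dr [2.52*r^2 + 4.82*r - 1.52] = 5.04*r + 4.82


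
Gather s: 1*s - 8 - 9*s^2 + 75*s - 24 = -9*s^2 + 76*s - 32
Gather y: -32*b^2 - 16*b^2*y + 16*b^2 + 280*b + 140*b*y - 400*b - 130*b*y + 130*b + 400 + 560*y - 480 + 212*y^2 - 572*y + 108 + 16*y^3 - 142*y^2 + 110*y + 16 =-16*b^2 + 10*b + 16*y^3 + 70*y^2 + y*(-16*b^2 + 10*b + 98) + 44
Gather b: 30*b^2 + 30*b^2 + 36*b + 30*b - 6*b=60*b^2 + 60*b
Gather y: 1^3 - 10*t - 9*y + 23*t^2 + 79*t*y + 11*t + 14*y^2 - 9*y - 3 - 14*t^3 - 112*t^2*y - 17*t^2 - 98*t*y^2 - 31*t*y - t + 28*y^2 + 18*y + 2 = -14*t^3 + 6*t^2 + y^2*(42 - 98*t) + y*(-112*t^2 + 48*t)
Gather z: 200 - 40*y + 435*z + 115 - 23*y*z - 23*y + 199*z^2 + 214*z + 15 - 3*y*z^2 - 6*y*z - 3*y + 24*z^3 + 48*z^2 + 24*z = -66*y + 24*z^3 + z^2*(247 - 3*y) + z*(673 - 29*y) + 330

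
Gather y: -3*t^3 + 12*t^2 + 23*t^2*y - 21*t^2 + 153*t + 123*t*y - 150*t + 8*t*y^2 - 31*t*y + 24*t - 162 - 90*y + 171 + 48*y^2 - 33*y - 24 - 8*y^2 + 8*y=-3*t^3 - 9*t^2 + 27*t + y^2*(8*t + 40) + y*(23*t^2 + 92*t - 115) - 15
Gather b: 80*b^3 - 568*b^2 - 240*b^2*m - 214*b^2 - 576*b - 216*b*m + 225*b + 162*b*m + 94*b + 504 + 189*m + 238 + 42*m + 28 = 80*b^3 + b^2*(-240*m - 782) + b*(-54*m - 257) + 231*m + 770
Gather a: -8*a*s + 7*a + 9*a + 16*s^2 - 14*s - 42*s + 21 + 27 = a*(16 - 8*s) + 16*s^2 - 56*s + 48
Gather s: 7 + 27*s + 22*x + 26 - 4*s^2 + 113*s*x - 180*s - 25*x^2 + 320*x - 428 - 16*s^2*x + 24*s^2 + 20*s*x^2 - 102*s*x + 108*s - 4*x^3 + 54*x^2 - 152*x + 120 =s^2*(20 - 16*x) + s*(20*x^2 + 11*x - 45) - 4*x^3 + 29*x^2 + 190*x - 275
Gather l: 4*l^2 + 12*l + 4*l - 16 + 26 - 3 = 4*l^2 + 16*l + 7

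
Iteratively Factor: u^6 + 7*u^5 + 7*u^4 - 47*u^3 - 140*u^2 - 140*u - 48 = (u + 4)*(u^5 + 3*u^4 - 5*u^3 - 27*u^2 - 32*u - 12) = (u + 1)*(u + 4)*(u^4 + 2*u^3 - 7*u^2 - 20*u - 12) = (u + 1)*(u + 2)*(u + 4)*(u^3 - 7*u - 6) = (u + 1)*(u + 2)^2*(u + 4)*(u^2 - 2*u - 3) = (u - 3)*(u + 1)*(u + 2)^2*(u + 4)*(u + 1)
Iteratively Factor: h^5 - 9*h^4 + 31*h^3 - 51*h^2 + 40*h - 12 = (h - 2)*(h^4 - 7*h^3 + 17*h^2 - 17*h + 6) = (h - 2)*(h - 1)*(h^3 - 6*h^2 + 11*h - 6) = (h - 2)*(h - 1)^2*(h^2 - 5*h + 6) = (h - 2)^2*(h - 1)^2*(h - 3)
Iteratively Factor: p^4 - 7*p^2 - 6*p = (p)*(p^3 - 7*p - 6) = p*(p + 2)*(p^2 - 2*p - 3) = p*(p + 1)*(p + 2)*(p - 3)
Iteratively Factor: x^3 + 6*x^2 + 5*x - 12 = (x + 3)*(x^2 + 3*x - 4) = (x - 1)*(x + 3)*(x + 4)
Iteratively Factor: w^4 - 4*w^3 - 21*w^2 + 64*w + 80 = (w - 5)*(w^3 + w^2 - 16*w - 16) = (w - 5)*(w - 4)*(w^2 + 5*w + 4) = (w - 5)*(w - 4)*(w + 1)*(w + 4)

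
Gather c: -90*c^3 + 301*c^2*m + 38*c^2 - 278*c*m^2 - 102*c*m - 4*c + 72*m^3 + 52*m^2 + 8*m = -90*c^3 + c^2*(301*m + 38) + c*(-278*m^2 - 102*m - 4) + 72*m^3 + 52*m^2 + 8*m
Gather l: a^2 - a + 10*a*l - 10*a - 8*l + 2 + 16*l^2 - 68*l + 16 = a^2 - 11*a + 16*l^2 + l*(10*a - 76) + 18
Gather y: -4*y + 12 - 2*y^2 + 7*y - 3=-2*y^2 + 3*y + 9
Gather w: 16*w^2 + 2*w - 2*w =16*w^2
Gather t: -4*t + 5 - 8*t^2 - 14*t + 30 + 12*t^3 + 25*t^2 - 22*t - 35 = 12*t^3 + 17*t^2 - 40*t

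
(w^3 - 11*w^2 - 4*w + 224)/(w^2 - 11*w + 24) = (w^2 - 3*w - 28)/(w - 3)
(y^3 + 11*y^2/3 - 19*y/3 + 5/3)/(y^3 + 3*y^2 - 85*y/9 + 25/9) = 3*(y - 1)/(3*y - 5)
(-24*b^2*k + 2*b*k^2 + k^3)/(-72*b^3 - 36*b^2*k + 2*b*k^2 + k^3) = k*(4*b - k)/(12*b^2 + 4*b*k - k^2)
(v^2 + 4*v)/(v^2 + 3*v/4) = 4*(v + 4)/(4*v + 3)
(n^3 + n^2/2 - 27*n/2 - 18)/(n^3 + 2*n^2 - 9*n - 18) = (n^2 - 5*n/2 - 6)/(n^2 - n - 6)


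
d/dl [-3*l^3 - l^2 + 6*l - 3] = -9*l^2 - 2*l + 6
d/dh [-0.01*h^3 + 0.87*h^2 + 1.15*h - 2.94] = -0.03*h^2 + 1.74*h + 1.15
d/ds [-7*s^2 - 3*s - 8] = -14*s - 3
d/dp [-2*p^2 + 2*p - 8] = 2 - 4*p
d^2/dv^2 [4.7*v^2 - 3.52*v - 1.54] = 9.40000000000000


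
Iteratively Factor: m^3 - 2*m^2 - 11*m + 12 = (m - 4)*(m^2 + 2*m - 3) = (m - 4)*(m - 1)*(m + 3)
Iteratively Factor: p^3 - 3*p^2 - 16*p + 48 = (p - 4)*(p^2 + p - 12) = (p - 4)*(p - 3)*(p + 4)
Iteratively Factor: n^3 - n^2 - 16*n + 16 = (n - 4)*(n^2 + 3*n - 4) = (n - 4)*(n - 1)*(n + 4)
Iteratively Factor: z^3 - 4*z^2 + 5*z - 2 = (z - 2)*(z^2 - 2*z + 1) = (z - 2)*(z - 1)*(z - 1)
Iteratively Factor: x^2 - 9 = (x - 3)*(x + 3)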